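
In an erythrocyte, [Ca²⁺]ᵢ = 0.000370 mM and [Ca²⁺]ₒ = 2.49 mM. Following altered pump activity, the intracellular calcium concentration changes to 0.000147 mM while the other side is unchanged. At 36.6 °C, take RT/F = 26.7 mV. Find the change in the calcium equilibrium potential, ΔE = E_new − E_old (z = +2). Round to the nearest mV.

12 mV

E_old = (26.7/2)·ln(2.49/0.000370) = 117.67 mV
E_new = (26.7/2)·ln(2.49/0.000147) = 129.99 mV
ΔE = 129.99 − (117.67) = 12.32 mV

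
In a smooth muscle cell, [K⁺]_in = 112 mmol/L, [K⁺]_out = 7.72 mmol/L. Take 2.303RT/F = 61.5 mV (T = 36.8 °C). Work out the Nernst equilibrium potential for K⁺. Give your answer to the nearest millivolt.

E = (61.5/z) · log₁₀([K⁺]_out/[K⁺]_in) with z = +1.
= (61.5/1) · log₁₀(7.72/112) = 61.50 · log₁₀(0.06893)
= 61.50 · (-1.1616) = -71.44 mV

-71 mV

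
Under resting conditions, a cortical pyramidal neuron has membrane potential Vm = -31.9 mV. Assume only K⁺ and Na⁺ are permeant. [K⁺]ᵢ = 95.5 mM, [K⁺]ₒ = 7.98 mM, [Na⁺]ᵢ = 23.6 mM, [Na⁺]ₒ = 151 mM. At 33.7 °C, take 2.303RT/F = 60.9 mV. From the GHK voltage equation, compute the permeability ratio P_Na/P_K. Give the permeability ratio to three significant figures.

Let α = P_Na/P_K. GHK: Vm = 60.9·log₁₀[(Kₒ + α·Naₒ)/(Kᵢ + α·Naᵢ)].
10^(Vm/60.9) = 10^(-31.9/60.9) = 0.29936
So 0.29936·(Kᵢ + α·Naᵢ) = Kₒ + α·Naₒ → α = (0.29936·95.5 − 7.98) / (151.0 − 0.29936·23.6)
α = (28.59 − 7.98) / (151.0 − 7.065) = 20.61/143.9 = 0.1432

0.143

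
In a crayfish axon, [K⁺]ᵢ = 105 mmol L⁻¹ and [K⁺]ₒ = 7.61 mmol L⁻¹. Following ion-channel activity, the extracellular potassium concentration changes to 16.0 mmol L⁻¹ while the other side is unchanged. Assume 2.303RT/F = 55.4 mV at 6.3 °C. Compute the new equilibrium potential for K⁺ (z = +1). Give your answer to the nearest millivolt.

-45 mV

After the shift: [K⁺]_out = 16.0, [K⁺]_in = 105 mmol L⁻¹.
E_new = (55.4/1)·log₁₀(16.0/105) = 55.40 · (-0.8171) = -45.27 mV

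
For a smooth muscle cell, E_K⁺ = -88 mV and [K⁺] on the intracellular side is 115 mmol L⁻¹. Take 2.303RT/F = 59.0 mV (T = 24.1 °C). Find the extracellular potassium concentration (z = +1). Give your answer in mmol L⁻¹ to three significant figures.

3.71 mmol L⁻¹

Nernst: E = (59.0/1) · log₁₀([out]/[in]), so log₁₀([out]/[in]) = -88.0 × 1 / 59.0 = -1.4915.
[out]/[in] = 10^(-1.4915) = 0.03225.
[out] = 0.03225 × 115 = 3.708 mmol L⁻¹.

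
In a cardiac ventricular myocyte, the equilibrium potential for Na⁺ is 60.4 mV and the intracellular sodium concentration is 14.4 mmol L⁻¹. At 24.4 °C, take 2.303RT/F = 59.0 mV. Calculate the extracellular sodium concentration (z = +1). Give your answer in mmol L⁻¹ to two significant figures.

Nernst: E = (59.0/1) · log₁₀([out]/[in]), so log₁₀([out]/[in]) = 60.4 × 1 / 59.0 = 1.0237.
[out]/[in] = 10^(1.0237) = 10.56.
[out] = 10.56 × 14.4 = 152.1 mmol L⁻¹.

150 mmol L⁻¹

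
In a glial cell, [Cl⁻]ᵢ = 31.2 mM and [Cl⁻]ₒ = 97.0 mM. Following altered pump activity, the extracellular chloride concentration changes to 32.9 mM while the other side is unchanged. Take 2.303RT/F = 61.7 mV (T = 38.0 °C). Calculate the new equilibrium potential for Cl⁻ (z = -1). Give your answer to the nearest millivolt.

After the shift: [Cl⁻]_out = 32.9, [Cl⁻]_in = 31.2 mM.
E_new = (61.7/-1)·log₁₀(32.9/31.2) = -61.70 · (0.0230) = -1.42 mV

-1 mV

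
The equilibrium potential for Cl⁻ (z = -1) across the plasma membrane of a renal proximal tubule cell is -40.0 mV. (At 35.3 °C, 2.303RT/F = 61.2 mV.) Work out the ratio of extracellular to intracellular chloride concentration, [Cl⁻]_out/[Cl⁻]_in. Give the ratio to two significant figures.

log₁₀([out]/[in]) = E·z/(61.2) = -40.0 × -1 / 61.2 = 0.6536
[out]/[in] = 10^(0.6536) = 4.504

4.5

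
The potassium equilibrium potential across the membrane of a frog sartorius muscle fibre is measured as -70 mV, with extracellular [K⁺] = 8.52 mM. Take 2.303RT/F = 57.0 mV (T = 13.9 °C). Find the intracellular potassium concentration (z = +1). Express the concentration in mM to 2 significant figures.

Nernst: E = (57.0/1) · log₁₀([out]/[in]), so log₁₀([out]/[in]) = -70.0 × 1 / 57.0 = -1.2281.
[out]/[in] = 10^(-1.2281) = 0.05915.
[in] = 8.52 / 0.05915 = 144 mM.

140 mM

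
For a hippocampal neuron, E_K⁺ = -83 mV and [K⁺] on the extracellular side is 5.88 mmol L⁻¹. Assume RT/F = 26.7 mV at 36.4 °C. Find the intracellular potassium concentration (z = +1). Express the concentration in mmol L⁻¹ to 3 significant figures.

132 mmol L⁻¹

Nernst: E = (26.7/1) · ln([out]/[in]), so ln([out]/[in]) = -83.0 × 1 / 26.7 = -3.1086.
[out]/[in] = e^(-3.1086) = 0.04466.
[in] = 5.88 / 0.04466 = 131.7 mmol L⁻¹.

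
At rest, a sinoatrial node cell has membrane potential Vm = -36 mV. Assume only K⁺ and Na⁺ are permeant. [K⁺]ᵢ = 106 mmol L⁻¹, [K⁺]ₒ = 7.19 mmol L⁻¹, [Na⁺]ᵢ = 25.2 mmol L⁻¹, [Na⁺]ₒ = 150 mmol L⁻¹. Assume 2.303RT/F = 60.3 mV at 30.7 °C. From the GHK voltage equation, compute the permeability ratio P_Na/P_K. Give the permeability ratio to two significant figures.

0.14

Let α = P_Na/P_K. GHK: Vm = 60.3·log₁₀[(Kₒ + α·Naₒ)/(Kᵢ + α·Naᵢ)].
10^(Vm/60.3) = 10^(-36.0/60.3) = 0.25292
So 0.25292·(Kᵢ + α·Naᵢ) = Kₒ + α·Naₒ → α = (0.25292·106.0 − 7.19) / (150.0 − 0.25292·25.2)
α = (26.81 − 7.19) / (150.0 − 6.374) = 19.62/143.6 = 0.1366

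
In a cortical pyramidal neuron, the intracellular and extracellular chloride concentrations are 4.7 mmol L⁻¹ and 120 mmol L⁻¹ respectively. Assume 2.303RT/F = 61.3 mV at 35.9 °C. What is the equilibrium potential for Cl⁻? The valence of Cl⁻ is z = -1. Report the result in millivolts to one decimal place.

-86.3 mV

E = (61.3/z) · log₁₀([Cl⁻]_out/[Cl⁻]_in) with z = -1.
For an anion, dividing by z = -1 reverses the sign.
= (61.3/-1) · log₁₀(120/4.7) = -61.30 · log₁₀(25.53)
= -61.30 · (1.4071) = -86.25 mV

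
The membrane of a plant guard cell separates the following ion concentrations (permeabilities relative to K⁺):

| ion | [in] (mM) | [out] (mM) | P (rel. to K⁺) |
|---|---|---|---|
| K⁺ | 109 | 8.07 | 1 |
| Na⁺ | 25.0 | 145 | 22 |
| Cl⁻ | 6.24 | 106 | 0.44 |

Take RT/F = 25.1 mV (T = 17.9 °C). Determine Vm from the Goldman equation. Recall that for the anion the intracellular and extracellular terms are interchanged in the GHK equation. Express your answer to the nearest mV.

Vm = 25.1 · ln[(Σ P·[cation]ₒ + Σ P·[anion]ᵢ) / (Σ P·[cation]ᵢ + Σ P·[anion]ₒ)]
Numerator = 1×8.07 + 22×145 + 0.44×6.24 = 3201
Denominator = 1×109 + 22×25.0 + 0.44×106 = 705.6
Vm = 25.1 · ln(4.536) = 25.1 × (1.5121) = 37.95 mV

38 mV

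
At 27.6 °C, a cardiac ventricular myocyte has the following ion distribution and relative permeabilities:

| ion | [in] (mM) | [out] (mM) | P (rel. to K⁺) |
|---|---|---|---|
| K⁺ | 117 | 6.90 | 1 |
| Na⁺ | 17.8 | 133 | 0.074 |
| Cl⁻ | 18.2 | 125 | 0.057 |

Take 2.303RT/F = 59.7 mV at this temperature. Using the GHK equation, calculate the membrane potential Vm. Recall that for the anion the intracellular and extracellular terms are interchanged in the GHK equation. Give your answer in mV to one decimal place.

Vm = 59.7 · log₁₀[(Σ P·[cation]ₒ + Σ P·[anion]ᵢ) / (Σ P·[cation]ᵢ + Σ P·[anion]ₒ)]
Numerator = 1×6.90 + 0.074×133 + 0.057×18.2 = 17.78
Denominator = 1×117 + 0.074×17.8 + 0.057×125 = 125.4
Vm = 59.7 · log₁₀(0.14173) = 59.7 × (-0.8485) = -50.66 mV

-50.7 mV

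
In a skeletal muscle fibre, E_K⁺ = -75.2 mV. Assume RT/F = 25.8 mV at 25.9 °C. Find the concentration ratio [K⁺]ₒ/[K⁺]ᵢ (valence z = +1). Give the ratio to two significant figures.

ln([out]/[in]) = E·z/(25.8) = -75.2 × 1 / 25.8 = -2.9147
[out]/[in] = e^(-2.9147) = 0.05422

0.054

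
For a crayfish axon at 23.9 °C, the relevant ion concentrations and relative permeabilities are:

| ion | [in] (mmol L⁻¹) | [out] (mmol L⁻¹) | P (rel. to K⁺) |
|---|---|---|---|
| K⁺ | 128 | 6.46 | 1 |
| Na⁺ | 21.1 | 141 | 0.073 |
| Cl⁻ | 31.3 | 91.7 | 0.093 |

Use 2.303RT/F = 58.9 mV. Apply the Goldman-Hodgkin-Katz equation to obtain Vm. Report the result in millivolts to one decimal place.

-49.9 mV

Vm = 58.9 · log₁₀[(Σ P·[cation]ₒ + Σ P·[anion]ᵢ) / (Σ P·[cation]ᵢ + Σ P·[anion]ₒ)]
Numerator = 1×6.46 + 0.073×141 + 0.093×31.3 = 19.66
Denominator = 1×128 + 0.073×21.1 + 0.093×91.7 = 138.1
Vm = 58.9 · log₁₀(0.14242) = 58.9 × (-0.8464) = -49.85 mV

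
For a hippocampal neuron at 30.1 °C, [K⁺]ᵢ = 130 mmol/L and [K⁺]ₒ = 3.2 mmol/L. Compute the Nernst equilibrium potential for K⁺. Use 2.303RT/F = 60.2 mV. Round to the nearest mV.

-97 mV

E = (60.2/z) · log₁₀([K⁺]_out/[K⁺]_in) with z = +1.
= (60.2/1) · log₁₀(3.2/130) = 60.20 · log₁₀(0.02462)
= 60.20 · (-1.6088) = -96.85 mV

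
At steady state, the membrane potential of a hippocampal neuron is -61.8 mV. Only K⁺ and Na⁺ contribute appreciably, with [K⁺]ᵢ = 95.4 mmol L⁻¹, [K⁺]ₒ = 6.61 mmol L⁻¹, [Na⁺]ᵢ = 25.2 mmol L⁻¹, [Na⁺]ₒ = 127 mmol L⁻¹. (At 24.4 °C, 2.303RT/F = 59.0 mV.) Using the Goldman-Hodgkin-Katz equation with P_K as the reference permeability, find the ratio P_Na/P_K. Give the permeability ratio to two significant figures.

Let α = P_Na/P_K. GHK: Vm = 59.0·log₁₀[(Kₒ + α·Naₒ)/(Kᵢ + α·Naᵢ)].
10^(Vm/59.0) = 10^(-61.8/59.0) = 0.089648
So 0.089648·(Kᵢ + α·Naᵢ) = Kₒ + α·Naₒ → α = (0.089648·95.4 − 6.61) / (127.0 − 0.089648·25.2)
α = (8.552 − 6.61) / (127.0 − 2.259) = 1.942/124.7 = 0.01557

0.016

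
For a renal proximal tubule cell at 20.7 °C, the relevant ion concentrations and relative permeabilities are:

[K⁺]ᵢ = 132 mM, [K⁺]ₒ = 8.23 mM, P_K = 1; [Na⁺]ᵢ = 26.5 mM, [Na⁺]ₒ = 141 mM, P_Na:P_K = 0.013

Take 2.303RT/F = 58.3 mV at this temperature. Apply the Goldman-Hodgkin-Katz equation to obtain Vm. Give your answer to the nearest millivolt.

Vm = 58.3 · log₁₀[(Σ P·[cation]ₒ + Σ P·[anion]ᵢ) / (Σ P·[cation]ᵢ + Σ P·[anion]ₒ)]
Numerator = 1×8.23 + 0.013×141 = 10.06
Denominator = 1×132 + 0.013×26.5 = 132.3
Vm = 58.3 · log₁₀(0.076036) = 58.3 × (-1.1190) = -65.24 mV

-65 mV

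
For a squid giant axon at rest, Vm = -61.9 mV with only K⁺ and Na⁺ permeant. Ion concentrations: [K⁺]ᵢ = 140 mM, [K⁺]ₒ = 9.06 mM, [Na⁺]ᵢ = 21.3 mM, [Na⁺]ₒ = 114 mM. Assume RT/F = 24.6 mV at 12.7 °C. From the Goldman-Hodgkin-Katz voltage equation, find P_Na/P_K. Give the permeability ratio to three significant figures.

Let α = P_Na/P_K. GHK: Vm = 24.6·ln[(Kₒ + α·Naₒ)/(Kᵢ + α·Naᵢ)].
e^(Vm/24.6) = e^(-61.9/24.6) = 0.080761
So 0.080761·(Kᵢ + α·Naᵢ) = Kₒ + α·Naₒ → α = (0.080761·140.0 − 9.06) / (114.0 − 0.080761·21.3)
α = (11.31 − 9.06) / (114.0 − 1.72) = 2.247/112.3 = 0.02001

0.0200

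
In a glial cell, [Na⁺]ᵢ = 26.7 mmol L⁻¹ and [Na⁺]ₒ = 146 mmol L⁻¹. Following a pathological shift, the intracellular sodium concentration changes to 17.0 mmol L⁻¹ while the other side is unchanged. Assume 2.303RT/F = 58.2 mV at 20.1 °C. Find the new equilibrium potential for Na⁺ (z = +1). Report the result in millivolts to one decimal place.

After the shift: [Na⁺]_out = 146, [Na⁺]_in = 17.0 mmol L⁻¹.
E_new = (58.2/1)·log₁₀(146/17.0) = 58.20 · (0.9339) = 54.35 mV

54.4 mV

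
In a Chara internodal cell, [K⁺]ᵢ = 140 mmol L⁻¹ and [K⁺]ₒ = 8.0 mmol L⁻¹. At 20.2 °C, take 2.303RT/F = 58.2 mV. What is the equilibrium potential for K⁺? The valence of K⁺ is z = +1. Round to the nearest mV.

-72 mV

E = (58.2/z) · log₁₀([K⁺]_out/[K⁺]_in) with z = +1.
= (58.2/1) · log₁₀(8.0/140) = 58.20 · log₁₀(0.05714)
= 58.20 · (-1.2430) = -72.34 mV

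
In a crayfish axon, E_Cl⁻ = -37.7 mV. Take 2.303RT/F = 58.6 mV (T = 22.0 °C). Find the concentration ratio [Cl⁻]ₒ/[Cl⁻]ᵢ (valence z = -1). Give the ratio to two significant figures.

log₁₀([out]/[in]) = E·z/(58.6) = -37.7 × -1 / 58.6 = 0.6433
[out]/[in] = 10^(0.6433) = 4.399

4.4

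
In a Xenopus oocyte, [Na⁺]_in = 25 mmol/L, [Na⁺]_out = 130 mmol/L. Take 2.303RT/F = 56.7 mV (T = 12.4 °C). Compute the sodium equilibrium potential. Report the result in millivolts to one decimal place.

40.6 mV

E = (56.7/z) · log₁₀([Na⁺]_out/[Na⁺]_in) with z = +1.
= (56.7/1) · log₁₀(130/25) = 56.70 · log₁₀(5.2)
= 56.70 · (0.7160) = 40.60 mV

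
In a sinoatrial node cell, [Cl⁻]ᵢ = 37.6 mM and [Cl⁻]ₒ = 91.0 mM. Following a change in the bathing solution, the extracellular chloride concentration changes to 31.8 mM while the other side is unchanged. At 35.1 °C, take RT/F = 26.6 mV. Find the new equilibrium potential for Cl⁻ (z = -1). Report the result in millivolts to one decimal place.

After the shift: [Cl⁻]_out = 31.8, [Cl⁻]_in = 37.6 mM.
E_new = (26.6/-1)·ln(31.8/37.6) = -26.60 · (-0.1675) = 4.46 mV

4.5 mV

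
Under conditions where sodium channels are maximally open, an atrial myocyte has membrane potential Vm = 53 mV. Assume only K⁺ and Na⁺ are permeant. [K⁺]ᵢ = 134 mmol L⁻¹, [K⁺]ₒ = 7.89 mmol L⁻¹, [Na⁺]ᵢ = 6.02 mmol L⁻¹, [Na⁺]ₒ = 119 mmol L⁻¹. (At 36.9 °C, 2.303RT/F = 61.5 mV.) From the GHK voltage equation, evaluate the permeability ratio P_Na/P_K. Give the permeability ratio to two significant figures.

13

Let α = P_Na/P_K. GHK: Vm = 61.5·log₁₀[(Kₒ + α·Naₒ)/(Kᵢ + α·Naᵢ)].
10^(Vm/61.5) = 10^(53.0/61.5) = 7.2743
So 7.2743·(Kᵢ + α·Naᵢ) = Kₒ + α·Naₒ → α = (7.2743·134.0 − 7.89) / (119.0 − 7.2743·6.02)
α = (974.8 − 7.89) / (119.0 − 43.79) = 966.9/75.21 = 12.86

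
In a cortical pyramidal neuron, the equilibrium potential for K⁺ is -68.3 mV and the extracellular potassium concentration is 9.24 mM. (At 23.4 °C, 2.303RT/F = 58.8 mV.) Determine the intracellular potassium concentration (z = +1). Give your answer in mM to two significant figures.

130 mM

Nernst: E = (58.8/1) · log₁₀([out]/[in]), so log₁₀([out]/[in]) = -68.3 × 1 / 58.8 = -1.1616.
[out]/[in] = 10^(-1.1616) = 0.06893.
[in] = 9.24 / 0.06893 = 134 mM.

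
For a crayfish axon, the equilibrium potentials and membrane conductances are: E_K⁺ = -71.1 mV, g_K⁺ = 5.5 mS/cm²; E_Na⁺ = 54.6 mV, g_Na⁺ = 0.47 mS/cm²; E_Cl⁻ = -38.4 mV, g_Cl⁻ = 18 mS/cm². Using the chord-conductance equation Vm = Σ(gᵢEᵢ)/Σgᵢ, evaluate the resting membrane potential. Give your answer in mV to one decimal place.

-44.1 mV

Σ gᵢEᵢ = 5.5·(-71.1) + 0.47·(54.6) + 18·(-38.4) = -1056.59
Σ gᵢ = 5.5 + 0.47 + 18 = 23.97
Vm = -1056.59 / 23.97 = -44.08 mV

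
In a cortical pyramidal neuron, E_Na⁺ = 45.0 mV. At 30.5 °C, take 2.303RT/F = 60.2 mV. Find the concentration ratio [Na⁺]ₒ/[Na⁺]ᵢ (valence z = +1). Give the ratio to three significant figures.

log₁₀([out]/[in]) = E·z/(60.2) = 45.0 × 1 / 60.2 = 0.7475
[out]/[in] = 10^(0.7475) = 5.591

5.59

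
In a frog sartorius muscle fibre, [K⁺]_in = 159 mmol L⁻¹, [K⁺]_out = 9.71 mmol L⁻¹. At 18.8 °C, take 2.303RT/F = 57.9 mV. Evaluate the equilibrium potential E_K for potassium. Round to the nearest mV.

-70 mV

E = (57.9/z) · log₁₀([K⁺]_out/[K⁺]_in) with z = +1.
= (57.9/1) · log₁₀(9.71/159) = 57.90 · log₁₀(0.06107)
= 57.90 · (-1.2142) = -70.30 mV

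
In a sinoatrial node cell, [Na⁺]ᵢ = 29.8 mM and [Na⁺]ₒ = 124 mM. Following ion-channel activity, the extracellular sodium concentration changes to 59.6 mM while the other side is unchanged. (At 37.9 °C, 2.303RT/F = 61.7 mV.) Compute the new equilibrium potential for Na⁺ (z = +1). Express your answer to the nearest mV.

19 mV

After the shift: [Na⁺]_out = 59.6, [Na⁺]_in = 29.8 mM.
E_new = (61.7/1)·log₁₀(59.6/29.8) = 61.70 · (0.3010) = 18.57 mV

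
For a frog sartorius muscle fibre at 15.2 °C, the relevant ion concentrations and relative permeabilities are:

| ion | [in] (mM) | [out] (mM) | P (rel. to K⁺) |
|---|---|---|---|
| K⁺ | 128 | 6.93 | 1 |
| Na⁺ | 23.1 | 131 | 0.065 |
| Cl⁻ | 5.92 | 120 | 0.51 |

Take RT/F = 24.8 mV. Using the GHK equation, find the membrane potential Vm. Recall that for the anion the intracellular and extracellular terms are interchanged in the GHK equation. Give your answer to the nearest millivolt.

Vm = 24.8 · ln[(Σ P·[cation]ₒ + Σ P·[anion]ᵢ) / (Σ P·[cation]ᵢ + Σ P·[anion]ₒ)]
Numerator = 1×6.93 + 0.065×131 + 0.51×5.92 = 18.46
Denominator = 1×128 + 0.065×23.1 + 0.51×120 = 190.7
Vm = 24.8 · ln(0.096823) = 24.8 × (-2.3349) = -57.90 mV

-58 mV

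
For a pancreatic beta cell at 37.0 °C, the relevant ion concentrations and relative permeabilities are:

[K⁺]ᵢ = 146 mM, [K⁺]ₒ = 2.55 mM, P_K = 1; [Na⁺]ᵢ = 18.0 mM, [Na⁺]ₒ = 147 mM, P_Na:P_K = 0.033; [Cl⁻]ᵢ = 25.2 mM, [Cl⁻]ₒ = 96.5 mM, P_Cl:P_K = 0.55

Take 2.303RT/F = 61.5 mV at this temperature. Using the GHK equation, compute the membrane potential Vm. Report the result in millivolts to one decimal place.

-59.8 mV

Vm = 61.5 · log₁₀[(Σ P·[cation]ₒ + Σ P·[anion]ᵢ) / (Σ P·[cation]ᵢ + Σ P·[anion]ₒ)]
Numerator = 1×2.55 + 0.033×147 + 0.55×25.2 = 21.26
Denominator = 1×146 + 0.033×18.0 + 0.55×96.5 = 199.7
Vm = 61.5 · log₁₀(0.10648) = 61.5 × (-0.9727) = -59.82 mV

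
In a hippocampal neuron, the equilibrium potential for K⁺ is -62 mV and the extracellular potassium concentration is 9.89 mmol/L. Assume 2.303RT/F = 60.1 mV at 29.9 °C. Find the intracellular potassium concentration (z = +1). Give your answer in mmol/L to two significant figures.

Nernst: E = (60.1/1) · log₁₀([out]/[in]), so log₁₀([out]/[in]) = -62.0 × 1 / 60.1 = -1.0316.
[out]/[in] = 10^(-1.0316) = 0.09298.
[in] = 9.89 / 0.09298 = 106.4 mmol/L.

110 mmol/L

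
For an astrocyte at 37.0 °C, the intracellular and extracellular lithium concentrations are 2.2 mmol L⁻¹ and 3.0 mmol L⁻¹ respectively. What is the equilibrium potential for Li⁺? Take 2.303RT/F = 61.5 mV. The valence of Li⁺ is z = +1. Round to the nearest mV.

8 mV

E = (61.5/z) · log₁₀([Li⁺]_out/[Li⁺]_in) with z = +1.
= (61.5/1) · log₁₀(3.0/2.2) = 61.50 · log₁₀(1.364)
= 61.50 · (0.1347) = 8.28 mV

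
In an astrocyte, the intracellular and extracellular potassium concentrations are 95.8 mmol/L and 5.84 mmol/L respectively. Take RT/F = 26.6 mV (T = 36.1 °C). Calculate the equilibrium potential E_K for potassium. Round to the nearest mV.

E = (26.6/z) · ln([K⁺]_out/[K⁺]_in) with z = +1.
= (26.6/1) · ln(5.84/95.8) = 26.60 · ln(0.06096)
= 26.60 · (-2.7975) = -74.41 mV

-74 mV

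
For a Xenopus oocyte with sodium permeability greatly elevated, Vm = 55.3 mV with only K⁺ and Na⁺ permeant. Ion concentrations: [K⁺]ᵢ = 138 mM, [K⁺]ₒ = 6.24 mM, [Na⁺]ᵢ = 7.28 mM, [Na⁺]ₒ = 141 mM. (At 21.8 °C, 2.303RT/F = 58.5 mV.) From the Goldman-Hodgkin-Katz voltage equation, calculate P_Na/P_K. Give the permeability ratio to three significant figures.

Let α = P_Na/P_K. GHK: Vm = 58.5·log₁₀[(Kₒ + α·Naₒ)/(Kᵢ + α·Naᵢ)].
10^(Vm/58.5) = 10^(55.3/58.5) = 8.8166
So 8.8166·(Kᵢ + α·Naᵢ) = Kₒ + α·Naₒ → α = (8.8166·138.0 − 6.24) / (141.0 − 8.8166·7.28)
α = (1217 − 6.24) / (141.0 − 64.18) = 1210/76.82 = 15.76

15.8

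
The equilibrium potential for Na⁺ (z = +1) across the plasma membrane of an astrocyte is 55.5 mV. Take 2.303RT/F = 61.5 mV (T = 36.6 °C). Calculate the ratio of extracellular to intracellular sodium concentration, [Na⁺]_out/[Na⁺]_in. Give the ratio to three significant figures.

log₁₀([out]/[in]) = E·z/(61.5) = 55.5 × 1 / 61.5 = 0.9024
[out]/[in] = 10^(0.9024) = 7.988

7.99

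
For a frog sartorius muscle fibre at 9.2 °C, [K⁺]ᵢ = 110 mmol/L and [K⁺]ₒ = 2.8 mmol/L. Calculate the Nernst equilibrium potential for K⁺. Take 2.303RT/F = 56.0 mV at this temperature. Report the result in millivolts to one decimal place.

E = (56.0/z) · log₁₀([K⁺]_out/[K⁺]_in) with z = +1.
= (56.0/1) · log₁₀(2.8/110) = 56.00 · log₁₀(0.02545)
= 56.00 · (-1.5942) = -89.28 mV

-89.3 mV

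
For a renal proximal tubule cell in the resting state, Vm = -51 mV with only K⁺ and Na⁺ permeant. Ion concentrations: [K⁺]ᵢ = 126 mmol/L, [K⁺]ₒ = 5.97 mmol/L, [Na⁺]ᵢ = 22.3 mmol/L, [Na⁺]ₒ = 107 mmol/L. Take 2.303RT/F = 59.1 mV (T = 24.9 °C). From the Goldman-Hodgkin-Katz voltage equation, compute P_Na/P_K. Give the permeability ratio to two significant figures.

0.11

Let α = P_Na/P_K. GHK: Vm = 59.1·log₁₀[(Kₒ + α·Naₒ)/(Kᵢ + α·Naᵢ)].
10^(Vm/59.1) = 10^(-51.0/59.1) = 0.13711
So 0.13711·(Kᵢ + α·Naᵢ) = Kₒ + α·Naₒ → α = (0.13711·126.0 − 5.97) / (107.0 − 0.13711·22.3)
α = (17.28 − 5.97) / (107.0 − 3.057) = 11.31/103.9 = 0.1088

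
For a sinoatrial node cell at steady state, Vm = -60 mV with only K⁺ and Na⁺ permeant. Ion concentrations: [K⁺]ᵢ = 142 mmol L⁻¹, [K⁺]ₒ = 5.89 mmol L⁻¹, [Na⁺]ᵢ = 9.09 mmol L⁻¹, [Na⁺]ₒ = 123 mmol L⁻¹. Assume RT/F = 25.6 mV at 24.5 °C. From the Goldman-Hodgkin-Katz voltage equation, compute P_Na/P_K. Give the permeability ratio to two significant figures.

0.063

Let α = P_Na/P_K. GHK: Vm = 25.6·ln[(Kₒ + α·Naₒ)/(Kᵢ + α·Naᵢ)].
e^(Vm/25.6) = e^(-60.0/25.6) = 0.095967
So 0.095967·(Kᵢ + α·Naᵢ) = Kₒ + α·Naₒ → α = (0.095967·142.0 − 5.89) / (123.0 − 0.095967·9.09)
α = (13.63 − 5.89) / (123.0 − 0.8723) = 7.737/122.1 = 0.06335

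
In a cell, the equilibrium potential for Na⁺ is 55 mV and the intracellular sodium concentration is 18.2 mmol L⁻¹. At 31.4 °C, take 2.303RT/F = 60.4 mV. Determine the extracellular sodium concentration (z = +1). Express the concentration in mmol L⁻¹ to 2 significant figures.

150 mmol L⁻¹

Nernst: E = (60.4/1) · log₁₀([out]/[in]), so log₁₀([out]/[in]) = 55.0 × 1 / 60.4 = 0.9106.
[out]/[in] = 10^(0.9106) = 8.139.
[out] = 8.139 × 18.2 = 148.1 mmol L⁻¹.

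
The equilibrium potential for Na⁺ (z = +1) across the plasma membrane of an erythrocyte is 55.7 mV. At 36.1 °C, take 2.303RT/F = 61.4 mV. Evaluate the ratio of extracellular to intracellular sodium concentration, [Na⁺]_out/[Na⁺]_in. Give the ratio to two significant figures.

8.1

log₁₀([out]/[in]) = E·z/(61.4) = 55.7 × 1 / 61.4 = 0.9072
[out]/[in] = 10^(0.9072) = 8.075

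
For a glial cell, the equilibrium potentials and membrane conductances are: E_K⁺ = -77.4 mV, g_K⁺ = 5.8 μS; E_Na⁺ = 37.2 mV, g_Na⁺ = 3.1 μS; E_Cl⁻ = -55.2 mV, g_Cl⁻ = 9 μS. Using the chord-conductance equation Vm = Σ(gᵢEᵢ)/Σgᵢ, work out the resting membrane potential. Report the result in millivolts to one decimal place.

Σ gᵢEᵢ = 5.8·(-77.4) + 3.1·(37.2) + 9·(-55.2) = -830.40
Σ gᵢ = 5.8 + 3.1 + 9 = 17.9
Vm = -830.40 / 17.9 = -46.39 mV

-46.4 mV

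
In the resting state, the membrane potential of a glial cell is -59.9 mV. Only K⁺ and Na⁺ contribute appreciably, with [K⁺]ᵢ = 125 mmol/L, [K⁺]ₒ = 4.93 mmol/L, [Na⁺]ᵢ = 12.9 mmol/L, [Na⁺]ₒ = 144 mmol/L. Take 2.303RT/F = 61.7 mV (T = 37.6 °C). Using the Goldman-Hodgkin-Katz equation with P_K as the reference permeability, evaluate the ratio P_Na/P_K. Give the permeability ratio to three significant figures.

Let α = P_Na/P_K. GHK: Vm = 61.7·log₁₀[(Kₒ + α·Naₒ)/(Kᵢ + α·Naᵢ)].
10^(Vm/61.7) = 10^(-59.9/61.7) = 0.10695
So 0.10695·(Kᵢ + α·Naᵢ) = Kₒ + α·Naₒ → α = (0.10695·125.0 − 4.93) / (144.0 − 0.10695·12.9)
α = (13.37 − 4.93) / (144.0 − 1.38) = 8.439/142.6 = 0.05917

0.0592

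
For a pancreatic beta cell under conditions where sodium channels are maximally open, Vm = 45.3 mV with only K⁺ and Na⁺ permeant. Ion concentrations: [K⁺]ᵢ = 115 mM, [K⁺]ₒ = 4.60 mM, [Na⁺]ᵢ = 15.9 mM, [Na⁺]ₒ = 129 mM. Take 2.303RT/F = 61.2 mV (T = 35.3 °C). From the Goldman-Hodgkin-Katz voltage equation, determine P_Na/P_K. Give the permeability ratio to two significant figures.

Let α = P_Na/P_K. GHK: Vm = 61.2·log₁₀[(Kₒ + α·Naₒ)/(Kᵢ + α·Naᵢ)].
10^(Vm/61.2) = 10^(45.3/61.2) = 5.4979
So 5.4979·(Kᵢ + α·Naᵢ) = Kₒ + α·Naₒ → α = (5.4979·115.0 − 4.6) / (129.0 − 5.4979·15.9)
α = (632.3 − 4.6) / (129.0 − 87.42) = 627.7/41.58 = 15.09

15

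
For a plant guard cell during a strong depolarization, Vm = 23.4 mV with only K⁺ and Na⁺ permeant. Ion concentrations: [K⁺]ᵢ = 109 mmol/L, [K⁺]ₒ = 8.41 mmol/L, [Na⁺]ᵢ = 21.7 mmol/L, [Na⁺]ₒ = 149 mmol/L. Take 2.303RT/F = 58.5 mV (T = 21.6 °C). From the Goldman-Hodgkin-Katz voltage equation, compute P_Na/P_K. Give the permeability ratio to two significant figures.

Let α = P_Na/P_K. GHK: Vm = 58.5·log₁₀[(Kₒ + α·Naₒ)/(Kᵢ + α·Naᵢ)].
10^(Vm/58.5) = 10^(23.4/58.5) = 2.5119
So 2.5119·(Kᵢ + α·Naᵢ) = Kₒ + α·Naₒ → α = (2.5119·109.0 − 8.41) / (149.0 − 2.5119·21.7)
α = (273.8 − 8.41) / (149.0 − 54.51) = 265.4/94.49 = 2.809

2.8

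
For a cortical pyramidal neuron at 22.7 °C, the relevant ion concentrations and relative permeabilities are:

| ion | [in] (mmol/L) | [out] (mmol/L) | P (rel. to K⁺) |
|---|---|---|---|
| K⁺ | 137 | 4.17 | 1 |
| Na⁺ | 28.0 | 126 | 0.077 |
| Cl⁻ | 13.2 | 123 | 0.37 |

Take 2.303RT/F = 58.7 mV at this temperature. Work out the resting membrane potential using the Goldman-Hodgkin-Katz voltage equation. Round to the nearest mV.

Vm = 58.7 · log₁₀[(Σ P·[cation]ₒ + Σ P·[anion]ᵢ) / (Σ P·[cation]ᵢ + Σ P·[anion]ₒ)]
Numerator = 1×4.17 + 0.077×126 + 0.37×13.2 = 18.76
Denominator = 1×137 + 0.077×28.0 + 0.37×123 = 184.7
Vm = 58.7 · log₁₀(0.10157) = 58.7 × (-0.9932) = -58.30 mV

-58 mV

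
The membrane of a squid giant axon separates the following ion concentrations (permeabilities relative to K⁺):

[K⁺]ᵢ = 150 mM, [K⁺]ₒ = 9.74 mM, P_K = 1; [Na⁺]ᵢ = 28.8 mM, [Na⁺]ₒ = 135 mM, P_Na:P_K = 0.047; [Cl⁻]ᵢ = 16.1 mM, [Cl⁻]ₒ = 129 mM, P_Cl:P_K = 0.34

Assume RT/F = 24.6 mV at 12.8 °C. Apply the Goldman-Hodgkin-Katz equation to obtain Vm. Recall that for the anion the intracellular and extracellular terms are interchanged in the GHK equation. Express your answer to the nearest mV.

Vm = 24.6 · ln[(Σ P·[cation]ₒ + Σ P·[anion]ᵢ) / (Σ P·[cation]ᵢ + Σ P·[anion]ₒ)]
Numerator = 1×9.74 + 0.047×135 + 0.34×16.1 = 21.56
Denominator = 1×150 + 0.047×28.8 + 0.34×129 = 195.2
Vm = 24.6 · ln(0.11044) = 24.6 × (-2.2033) = -54.20 mV

-54 mV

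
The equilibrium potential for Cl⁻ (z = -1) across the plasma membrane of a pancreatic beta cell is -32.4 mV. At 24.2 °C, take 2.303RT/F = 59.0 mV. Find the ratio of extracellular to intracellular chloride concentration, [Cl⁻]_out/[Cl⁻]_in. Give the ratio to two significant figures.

3.5

log₁₀([out]/[in]) = E·z/(59.0) = -32.4 × -1 / 59.0 = 0.5492
[out]/[in] = 10^(0.5492) = 3.541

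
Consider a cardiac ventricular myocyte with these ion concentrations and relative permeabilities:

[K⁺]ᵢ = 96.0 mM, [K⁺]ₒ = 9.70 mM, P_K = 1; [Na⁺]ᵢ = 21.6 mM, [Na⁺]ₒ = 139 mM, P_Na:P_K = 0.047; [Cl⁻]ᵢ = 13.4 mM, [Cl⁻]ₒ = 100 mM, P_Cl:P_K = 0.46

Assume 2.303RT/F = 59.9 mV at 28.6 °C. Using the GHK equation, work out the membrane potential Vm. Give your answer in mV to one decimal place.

-48.2 mV

Vm = 59.9 · log₁₀[(Σ P·[cation]ₒ + Σ P·[anion]ᵢ) / (Σ P·[cation]ᵢ + Σ P·[anion]ₒ)]
Numerator = 1×9.70 + 0.047×139 + 0.46×13.4 = 22.4
Denominator = 1×96.0 + 0.047×21.6 + 0.46×100 = 143
Vm = 59.9 · log₁₀(0.15661) = 59.9 × (-0.8052) = -48.23 mV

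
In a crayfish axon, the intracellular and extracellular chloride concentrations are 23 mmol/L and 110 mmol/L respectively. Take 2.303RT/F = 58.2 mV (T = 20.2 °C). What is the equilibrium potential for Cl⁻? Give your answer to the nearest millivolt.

E = (58.2/z) · log₁₀([Cl⁻]_out/[Cl⁻]_in) with z = -1.
For an anion, dividing by z = -1 reverses the sign.
= (58.2/-1) · log₁₀(110/23) = -58.20 · log₁₀(4.783)
= -58.20 · (0.6797) = -39.56 mV

-40 mV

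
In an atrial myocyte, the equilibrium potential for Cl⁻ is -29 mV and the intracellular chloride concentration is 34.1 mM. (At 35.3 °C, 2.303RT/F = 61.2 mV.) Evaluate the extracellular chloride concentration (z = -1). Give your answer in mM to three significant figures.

Nernst: E = (61.2/-1) · log₁₀([out]/[in]), so log₁₀([out]/[in]) = -29.0 × -1 / 61.2 = 0.4739.
[out]/[in] = 10^(0.4739) = 2.978.
[out] = 2.978 × 34.1 = 101.5 mM.

102 mM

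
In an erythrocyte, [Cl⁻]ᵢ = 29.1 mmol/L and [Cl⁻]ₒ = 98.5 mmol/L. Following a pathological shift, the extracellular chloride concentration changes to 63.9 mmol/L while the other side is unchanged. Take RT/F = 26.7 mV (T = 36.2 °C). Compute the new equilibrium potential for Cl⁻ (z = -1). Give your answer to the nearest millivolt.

After the shift: [Cl⁻]_out = 63.9, [Cl⁻]_in = 29.1 mmol/L.
E_new = (26.7/-1)·ln(63.9/29.1) = -26.70 · (0.7866) = -21.00 mV

-21 mV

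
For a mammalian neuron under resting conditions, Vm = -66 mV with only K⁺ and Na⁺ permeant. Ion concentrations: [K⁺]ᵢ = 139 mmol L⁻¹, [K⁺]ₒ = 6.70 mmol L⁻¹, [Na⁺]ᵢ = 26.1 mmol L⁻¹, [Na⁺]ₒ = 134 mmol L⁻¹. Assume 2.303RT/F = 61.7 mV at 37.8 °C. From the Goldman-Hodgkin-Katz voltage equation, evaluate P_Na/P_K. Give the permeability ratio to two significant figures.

Let α = P_Na/P_K. GHK: Vm = 61.7·log₁₀[(Kₒ + α·Naₒ)/(Kᵢ + α·Naᵢ)].
10^(Vm/61.7) = 10^(-66.0/61.7) = 0.085174
So 0.085174·(Kᵢ + α·Naᵢ) = Kₒ + α·Naₒ → α = (0.085174·139.0 − 6.7) / (134.0 − 0.085174·26.1)
α = (11.84 − 6.7) / (134.0 − 2.223) = 5.139/131.8 = 0.039

0.039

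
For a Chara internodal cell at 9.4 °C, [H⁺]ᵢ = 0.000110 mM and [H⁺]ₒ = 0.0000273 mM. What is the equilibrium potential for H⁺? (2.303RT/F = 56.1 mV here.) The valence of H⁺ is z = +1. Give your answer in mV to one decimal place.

E = (56.1/z) · log₁₀([H⁺]_out/[H⁺]_in) with z = +1.
= (56.1/1) · log₁₀(0.0000273/0.000110) = 56.10 · log₁₀(0.2482)
= 56.10 · (-0.6052) = -33.95 mV

-34.0 mV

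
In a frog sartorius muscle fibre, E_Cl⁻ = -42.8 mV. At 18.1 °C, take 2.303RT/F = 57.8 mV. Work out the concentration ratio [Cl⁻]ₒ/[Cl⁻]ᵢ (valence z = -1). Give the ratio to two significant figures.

5.5

log₁₀([out]/[in]) = E·z/(57.8) = -42.8 × -1 / 57.8 = 0.7405
[out]/[in] = 10^(0.7405) = 5.502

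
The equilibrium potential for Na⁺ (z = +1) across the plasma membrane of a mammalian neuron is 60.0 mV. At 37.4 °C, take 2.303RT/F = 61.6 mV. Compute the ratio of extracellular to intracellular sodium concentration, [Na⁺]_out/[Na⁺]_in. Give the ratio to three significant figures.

log₁₀([out]/[in]) = E·z/(61.6) = 60.0 × 1 / 61.6 = 0.9740
[out]/[in] = 10^(0.9740) = 9.419

9.42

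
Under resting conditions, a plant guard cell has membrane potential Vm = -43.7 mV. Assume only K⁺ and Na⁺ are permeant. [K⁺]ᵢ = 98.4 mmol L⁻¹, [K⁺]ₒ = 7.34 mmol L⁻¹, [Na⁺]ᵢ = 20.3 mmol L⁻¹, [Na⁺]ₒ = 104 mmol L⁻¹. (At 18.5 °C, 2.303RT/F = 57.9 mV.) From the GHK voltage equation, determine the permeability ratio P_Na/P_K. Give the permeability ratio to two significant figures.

Let α = P_Na/P_K. GHK: Vm = 57.9·log₁₀[(Kₒ + α·Naₒ)/(Kᵢ + α·Naᵢ)].
10^(Vm/57.9) = 10^(-43.7/57.9) = 0.17589
So 0.17589·(Kᵢ + α·Naᵢ) = Kₒ + α·Naₒ → α = (0.17589·98.4 − 7.34) / (104.0 − 0.17589·20.3)
α = (17.31 − 7.34) / (104.0 − 3.571) = 9.968/100.4 = 0.09925

0.099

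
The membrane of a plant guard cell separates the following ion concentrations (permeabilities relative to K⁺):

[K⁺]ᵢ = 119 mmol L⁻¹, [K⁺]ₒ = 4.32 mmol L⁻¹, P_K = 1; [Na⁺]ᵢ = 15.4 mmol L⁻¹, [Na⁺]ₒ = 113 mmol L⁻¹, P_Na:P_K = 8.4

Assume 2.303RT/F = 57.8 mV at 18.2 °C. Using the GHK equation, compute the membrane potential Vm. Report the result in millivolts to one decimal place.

33.8 mV

Vm = 57.8 · log₁₀[(Σ P·[cation]ₒ + Σ P·[anion]ᵢ) / (Σ P·[cation]ᵢ + Σ P·[anion]ₒ)]
Numerator = 1×4.32 + 8.4×113 = 953.5
Denominator = 1×119 + 8.4×15.4 = 248.4
Vm = 57.8 · log₁₀(3.8393) = 57.8 × (0.5842) = 33.77 mV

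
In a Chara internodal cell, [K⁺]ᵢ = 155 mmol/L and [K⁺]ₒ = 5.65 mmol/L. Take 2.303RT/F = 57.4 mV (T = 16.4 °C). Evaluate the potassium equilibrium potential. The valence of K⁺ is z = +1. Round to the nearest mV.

E = (57.4/z) · log₁₀([K⁺]_out/[K⁺]_in) with z = +1.
= (57.4/1) · log₁₀(5.65/155) = 57.40 · log₁₀(0.03645)
= 57.40 · (-1.4383) = -82.56 mV

-83 mV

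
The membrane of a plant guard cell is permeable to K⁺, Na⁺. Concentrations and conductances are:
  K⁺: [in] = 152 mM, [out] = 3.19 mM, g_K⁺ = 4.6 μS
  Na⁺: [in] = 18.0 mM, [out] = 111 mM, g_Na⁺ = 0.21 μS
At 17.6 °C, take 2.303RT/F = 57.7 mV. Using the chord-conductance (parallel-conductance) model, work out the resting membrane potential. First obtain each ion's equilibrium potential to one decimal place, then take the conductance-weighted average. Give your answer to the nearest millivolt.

-91 mV

E_K⁺ = (57.7/1)·log₁₀(3.19/152) = -96.8 mV
E_Na⁺ = (57.7/1)·log₁₀(111/18.0) = 45.6 mV
Vm = (Σ gᵢEᵢ)/(Σ gᵢ) = (4.6·-96.8 + 0.21·45.6) / (4.6 + 0.21)
= -435.70 / 4.81 = -90.58 mV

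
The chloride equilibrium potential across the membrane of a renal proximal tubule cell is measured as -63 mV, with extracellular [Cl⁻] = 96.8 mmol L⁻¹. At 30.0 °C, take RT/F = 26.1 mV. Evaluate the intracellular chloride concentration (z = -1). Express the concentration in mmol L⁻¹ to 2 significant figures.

8.7 mmol L⁻¹

Nernst: E = (26.1/-1) · ln([out]/[in]), so ln([out]/[in]) = -63.0 × -1 / 26.1 = 2.4138.
[out]/[in] = e^(2.4138) = 11.18.
[in] = 96.8 / 11.18 = 8.661 mmol L⁻¹.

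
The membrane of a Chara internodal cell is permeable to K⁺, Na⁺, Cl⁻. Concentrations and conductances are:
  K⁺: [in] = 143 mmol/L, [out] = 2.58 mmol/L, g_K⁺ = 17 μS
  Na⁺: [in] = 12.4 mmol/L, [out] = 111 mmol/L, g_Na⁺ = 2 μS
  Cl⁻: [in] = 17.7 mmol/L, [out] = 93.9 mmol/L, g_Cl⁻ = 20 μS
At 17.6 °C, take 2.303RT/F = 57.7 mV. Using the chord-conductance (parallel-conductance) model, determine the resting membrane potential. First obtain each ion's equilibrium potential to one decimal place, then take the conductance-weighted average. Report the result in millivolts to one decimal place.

E_K⁺ = (57.7/1)·log₁₀(2.58/143) = -100.6 mV
E_Na⁺ = (57.7/1)·log₁₀(111/12.4) = 54.9 mV
E_Cl⁻ = (57.7/-1)·log₁₀(93.9/17.7) = -41.8 mV
Vm = (Σ gᵢEᵢ)/(Σ gᵢ) = (17·-100.6 + 2·54.9 + 20·-41.8) / (17 + 2 + 20)
= -2436.40 / 39 = -62.47 mV

-62.5 mV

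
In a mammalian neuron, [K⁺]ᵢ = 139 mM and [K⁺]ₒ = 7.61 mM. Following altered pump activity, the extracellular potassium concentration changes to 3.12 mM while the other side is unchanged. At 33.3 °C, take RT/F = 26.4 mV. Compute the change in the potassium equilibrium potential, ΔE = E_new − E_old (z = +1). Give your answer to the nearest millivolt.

-24 mV

E_old = (26.4/1)·ln(7.61/139) = -76.69 mV
E_new = (26.4/1)·ln(3.12/139) = -100.23 mV
ΔE = -100.23 − (-76.69) = -23.54 mV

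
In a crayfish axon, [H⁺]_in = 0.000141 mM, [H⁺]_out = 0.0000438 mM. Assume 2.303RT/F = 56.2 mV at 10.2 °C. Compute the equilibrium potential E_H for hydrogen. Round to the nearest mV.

E = (56.2/z) · log₁₀([H⁺]_out/[H⁺]_in) with z = +1.
= (56.2/1) · log₁₀(0.0000438/0.000141) = 56.20 · log₁₀(0.3106)
= 56.20 · (-0.5077) = -28.54 mV

-29 mV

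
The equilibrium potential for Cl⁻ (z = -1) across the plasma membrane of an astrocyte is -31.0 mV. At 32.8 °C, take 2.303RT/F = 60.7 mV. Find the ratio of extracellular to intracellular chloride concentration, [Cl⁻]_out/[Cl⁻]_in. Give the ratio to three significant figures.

3.24

log₁₀([out]/[in]) = E·z/(60.7) = -31.0 × -1 / 60.7 = 0.5107
[out]/[in] = 10^(0.5107) = 3.241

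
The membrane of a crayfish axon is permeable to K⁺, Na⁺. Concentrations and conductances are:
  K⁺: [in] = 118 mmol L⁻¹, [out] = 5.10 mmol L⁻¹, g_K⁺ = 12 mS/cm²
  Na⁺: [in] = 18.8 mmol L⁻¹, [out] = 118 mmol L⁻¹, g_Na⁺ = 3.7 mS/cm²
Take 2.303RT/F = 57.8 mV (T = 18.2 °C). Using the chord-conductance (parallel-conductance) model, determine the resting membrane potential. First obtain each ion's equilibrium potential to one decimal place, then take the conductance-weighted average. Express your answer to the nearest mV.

E_K⁺ = (57.8/1)·log₁₀(5.10/118) = -78.9 mV
E_Na⁺ = (57.8/1)·log₁₀(118/18.8) = 46.1 mV
Vm = (Σ gᵢEᵢ)/(Σ gᵢ) = (12·-78.9 + 3.7·46.1) / (12 + 3.7)
= -776.23 / 15.7 = -49.44 mV

-49 mV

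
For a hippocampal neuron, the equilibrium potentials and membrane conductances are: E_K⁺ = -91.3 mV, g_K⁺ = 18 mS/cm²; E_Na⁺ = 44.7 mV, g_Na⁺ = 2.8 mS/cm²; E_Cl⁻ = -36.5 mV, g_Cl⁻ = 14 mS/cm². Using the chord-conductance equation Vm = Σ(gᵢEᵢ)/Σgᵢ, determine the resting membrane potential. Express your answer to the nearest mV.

-58 mV

Σ gᵢEᵢ = 18·(-91.3) + 2.8·(44.7) + 14·(-36.5) = -2029.24
Σ gᵢ = 18 + 2.8 + 14 = 34.8
Vm = -2029.24 / 34.8 = -58.31 mV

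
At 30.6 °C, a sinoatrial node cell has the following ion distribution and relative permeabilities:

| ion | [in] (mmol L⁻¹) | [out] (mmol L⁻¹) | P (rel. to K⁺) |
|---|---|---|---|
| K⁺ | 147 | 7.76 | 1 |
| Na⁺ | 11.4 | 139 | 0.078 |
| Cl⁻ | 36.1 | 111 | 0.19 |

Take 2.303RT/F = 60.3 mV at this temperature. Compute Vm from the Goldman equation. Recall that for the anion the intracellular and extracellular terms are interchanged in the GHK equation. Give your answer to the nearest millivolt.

-50 mV

Vm = 60.3 · log₁₀[(Σ P·[cation]ₒ + Σ P·[anion]ᵢ) / (Σ P·[cation]ᵢ + Σ P·[anion]ₒ)]
Numerator = 1×7.76 + 0.078×139 + 0.19×36.1 = 25.46
Denominator = 1×147 + 0.078×11.4 + 0.19×111 = 169
Vm = 60.3 · log₁₀(0.15068) = 60.3 × (-0.8220) = -49.56 mV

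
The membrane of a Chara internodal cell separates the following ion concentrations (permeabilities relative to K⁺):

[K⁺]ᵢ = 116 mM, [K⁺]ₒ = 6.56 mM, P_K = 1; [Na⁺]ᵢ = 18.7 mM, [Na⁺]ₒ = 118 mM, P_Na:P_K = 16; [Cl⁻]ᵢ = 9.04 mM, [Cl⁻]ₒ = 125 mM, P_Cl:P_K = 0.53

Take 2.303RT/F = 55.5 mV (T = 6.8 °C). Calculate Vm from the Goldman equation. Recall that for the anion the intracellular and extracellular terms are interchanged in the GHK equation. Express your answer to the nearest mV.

33 mV

Vm = 55.5 · log₁₀[(Σ P·[cation]ₒ + Σ P·[anion]ᵢ) / (Σ P·[cation]ᵢ + Σ P·[anion]ₒ)]
Numerator = 1×6.56 + 16×118 + 0.53×9.04 = 1899
Denominator = 1×116 + 16×18.7 + 0.53×125 = 481.4
Vm = 55.5 · log₁₀(3.9451) = 55.5 × (0.5961) = 33.08 mV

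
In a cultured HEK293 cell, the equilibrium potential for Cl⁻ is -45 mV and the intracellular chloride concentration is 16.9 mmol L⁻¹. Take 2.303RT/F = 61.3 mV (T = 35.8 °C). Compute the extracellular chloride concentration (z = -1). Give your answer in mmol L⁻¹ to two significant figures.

Nernst: E = (61.3/-1) · log₁₀([out]/[in]), so log₁₀([out]/[in]) = -45.0 × -1 / 61.3 = 0.7341.
[out]/[in] = 10^(0.7341) = 5.421.
[out] = 5.421 × 16.9 = 91.62 mmol L⁻¹.

92 mmol L⁻¹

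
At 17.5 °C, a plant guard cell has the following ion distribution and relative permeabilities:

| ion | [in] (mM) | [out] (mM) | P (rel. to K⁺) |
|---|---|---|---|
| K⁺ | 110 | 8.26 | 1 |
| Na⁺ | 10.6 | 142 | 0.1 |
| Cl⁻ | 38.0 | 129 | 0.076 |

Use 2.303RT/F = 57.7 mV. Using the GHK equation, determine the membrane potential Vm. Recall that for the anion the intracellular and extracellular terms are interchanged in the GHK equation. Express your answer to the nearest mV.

Vm = 57.7 · log₁₀[(Σ P·[cation]ₒ + Σ P·[anion]ᵢ) / (Σ P·[cation]ᵢ + Σ P·[anion]ₒ)]
Numerator = 1×8.26 + 0.1×142 + 0.076×38.0 = 25.35
Denominator = 1×110 + 0.1×10.6 + 0.076×129 = 120.9
Vm = 57.7 · log₁₀(0.20972) = 57.7 × (-0.6784) = -39.14 mV

-39 mV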